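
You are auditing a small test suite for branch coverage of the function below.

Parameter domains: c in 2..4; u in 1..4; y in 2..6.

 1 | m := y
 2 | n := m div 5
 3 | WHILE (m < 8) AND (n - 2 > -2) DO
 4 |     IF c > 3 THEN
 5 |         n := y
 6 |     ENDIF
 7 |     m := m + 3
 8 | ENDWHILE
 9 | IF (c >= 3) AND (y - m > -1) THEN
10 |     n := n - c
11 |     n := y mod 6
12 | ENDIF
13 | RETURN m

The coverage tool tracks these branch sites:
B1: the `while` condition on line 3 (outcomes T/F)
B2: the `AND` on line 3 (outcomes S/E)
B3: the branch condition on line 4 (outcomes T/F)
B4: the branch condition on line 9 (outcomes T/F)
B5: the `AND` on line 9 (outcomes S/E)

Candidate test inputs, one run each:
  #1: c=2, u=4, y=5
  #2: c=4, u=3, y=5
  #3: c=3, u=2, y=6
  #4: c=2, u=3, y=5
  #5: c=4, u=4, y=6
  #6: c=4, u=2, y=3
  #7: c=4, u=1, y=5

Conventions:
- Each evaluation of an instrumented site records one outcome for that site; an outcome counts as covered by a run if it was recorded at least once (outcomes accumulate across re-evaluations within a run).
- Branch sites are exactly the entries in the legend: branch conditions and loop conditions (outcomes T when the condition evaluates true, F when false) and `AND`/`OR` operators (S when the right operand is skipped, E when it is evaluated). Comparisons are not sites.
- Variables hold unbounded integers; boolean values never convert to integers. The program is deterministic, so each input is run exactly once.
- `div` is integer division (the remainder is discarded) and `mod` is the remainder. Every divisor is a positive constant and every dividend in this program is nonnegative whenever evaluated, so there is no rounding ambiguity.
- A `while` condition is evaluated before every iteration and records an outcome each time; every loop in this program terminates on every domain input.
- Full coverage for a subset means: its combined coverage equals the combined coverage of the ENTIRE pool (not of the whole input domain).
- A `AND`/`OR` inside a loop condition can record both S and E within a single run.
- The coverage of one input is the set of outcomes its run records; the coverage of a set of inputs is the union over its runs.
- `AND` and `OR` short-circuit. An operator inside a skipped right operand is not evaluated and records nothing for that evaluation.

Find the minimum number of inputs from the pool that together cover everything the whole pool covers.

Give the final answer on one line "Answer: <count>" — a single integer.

#1 (c=2, u=4, y=5) -> covered: B1=T, B1=F, B2=S, B2=E, B3=F, B4=F, B5=S
#2 (c=4, u=3, y=5) -> covered: B1=T, B1=F, B2=S, B2=E, B3=T, B4=F, B5=E
#3 (c=3, u=2, y=6) -> covered: B1=T, B1=F, B2=S, B2=E, B3=F, B4=F, B5=E
#4 (c=2, u=3, y=5) -> covered: B1=T, B1=F, B2=S, B2=E, B3=F, B4=F, B5=S
#5 (c=4, u=4, y=6) -> covered: B1=T, B1=F, B2=S, B2=E, B3=T, B4=F, B5=E
#6 (c=4, u=2, y=3) -> covered: B1=F, B2=E, B4=T, B5=E
#7 (c=4, u=1, y=5) -> covered: B1=T, B1=F, B2=S, B2=E, B3=T, B4=F, B5=E
pool-wide coverage (10 outcomes): B1=T, B1=F, B2=S, B2=E, B3=T, B3=F, B4=T, B4=F, B5=S, B5=E
every size-1 subset falls short of the 10 outcomes (best: 7/10)
every size-2 subset falls short of the 10 outcomes (best: 9/10)
size 3: inputs {1, 2, 6} cover all 10 outcomes, and no lexicographically smaller subset of this size does

Answer: 3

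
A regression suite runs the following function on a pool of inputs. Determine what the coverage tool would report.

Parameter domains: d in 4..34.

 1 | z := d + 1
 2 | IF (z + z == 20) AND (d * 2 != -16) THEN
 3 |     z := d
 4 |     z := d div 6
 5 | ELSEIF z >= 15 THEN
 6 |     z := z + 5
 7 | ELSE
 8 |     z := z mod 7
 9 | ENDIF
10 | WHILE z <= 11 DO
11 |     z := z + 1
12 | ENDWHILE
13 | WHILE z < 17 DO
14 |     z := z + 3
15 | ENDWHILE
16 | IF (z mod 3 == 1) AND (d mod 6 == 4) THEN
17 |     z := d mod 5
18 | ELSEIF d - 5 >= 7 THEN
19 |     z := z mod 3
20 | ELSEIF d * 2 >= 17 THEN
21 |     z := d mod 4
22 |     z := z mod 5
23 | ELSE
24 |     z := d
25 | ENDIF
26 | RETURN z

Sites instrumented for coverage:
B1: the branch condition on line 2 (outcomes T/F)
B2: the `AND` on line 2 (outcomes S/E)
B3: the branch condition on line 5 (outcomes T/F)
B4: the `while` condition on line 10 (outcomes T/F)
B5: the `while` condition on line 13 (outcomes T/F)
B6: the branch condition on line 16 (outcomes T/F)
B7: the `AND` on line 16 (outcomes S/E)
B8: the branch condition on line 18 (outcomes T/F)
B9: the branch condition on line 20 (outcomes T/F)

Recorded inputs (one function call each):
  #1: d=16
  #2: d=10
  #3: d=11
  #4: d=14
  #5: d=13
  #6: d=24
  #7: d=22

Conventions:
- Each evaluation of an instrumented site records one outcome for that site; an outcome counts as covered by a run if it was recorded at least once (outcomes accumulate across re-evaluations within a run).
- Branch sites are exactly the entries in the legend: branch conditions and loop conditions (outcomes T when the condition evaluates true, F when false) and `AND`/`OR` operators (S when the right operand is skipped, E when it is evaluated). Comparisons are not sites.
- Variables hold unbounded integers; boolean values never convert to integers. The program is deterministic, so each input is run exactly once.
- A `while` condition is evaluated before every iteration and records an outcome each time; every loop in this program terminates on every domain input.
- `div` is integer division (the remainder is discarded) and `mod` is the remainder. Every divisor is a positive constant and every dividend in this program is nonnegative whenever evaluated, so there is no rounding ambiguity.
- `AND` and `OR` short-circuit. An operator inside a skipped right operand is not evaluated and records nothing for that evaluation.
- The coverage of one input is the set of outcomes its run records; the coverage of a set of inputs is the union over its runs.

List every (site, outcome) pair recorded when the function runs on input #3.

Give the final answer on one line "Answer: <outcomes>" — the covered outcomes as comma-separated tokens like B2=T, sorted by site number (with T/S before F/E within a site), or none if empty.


Simulating input #3 (d=11) step by step:
  B2->S, B1->F, B3->F, B4->T, B4->T, B4->T, B4->T, B4->T, B4->T, B4->T
  B4->F, B5->T, B5->T, B5->F, B7->S, B6->F, B8->F, B9->T
collecting distinct outcomes: B1=F, B2=S, B3=F, B4=T, B4=F, B5=T, B5=F, B6=F, B7=S, B8=F, B9=T
Answer: B1=F, B2=S, B3=F, B4=T, B4=F, B5=T, B5=F, B6=F, B7=S, B8=F, B9=T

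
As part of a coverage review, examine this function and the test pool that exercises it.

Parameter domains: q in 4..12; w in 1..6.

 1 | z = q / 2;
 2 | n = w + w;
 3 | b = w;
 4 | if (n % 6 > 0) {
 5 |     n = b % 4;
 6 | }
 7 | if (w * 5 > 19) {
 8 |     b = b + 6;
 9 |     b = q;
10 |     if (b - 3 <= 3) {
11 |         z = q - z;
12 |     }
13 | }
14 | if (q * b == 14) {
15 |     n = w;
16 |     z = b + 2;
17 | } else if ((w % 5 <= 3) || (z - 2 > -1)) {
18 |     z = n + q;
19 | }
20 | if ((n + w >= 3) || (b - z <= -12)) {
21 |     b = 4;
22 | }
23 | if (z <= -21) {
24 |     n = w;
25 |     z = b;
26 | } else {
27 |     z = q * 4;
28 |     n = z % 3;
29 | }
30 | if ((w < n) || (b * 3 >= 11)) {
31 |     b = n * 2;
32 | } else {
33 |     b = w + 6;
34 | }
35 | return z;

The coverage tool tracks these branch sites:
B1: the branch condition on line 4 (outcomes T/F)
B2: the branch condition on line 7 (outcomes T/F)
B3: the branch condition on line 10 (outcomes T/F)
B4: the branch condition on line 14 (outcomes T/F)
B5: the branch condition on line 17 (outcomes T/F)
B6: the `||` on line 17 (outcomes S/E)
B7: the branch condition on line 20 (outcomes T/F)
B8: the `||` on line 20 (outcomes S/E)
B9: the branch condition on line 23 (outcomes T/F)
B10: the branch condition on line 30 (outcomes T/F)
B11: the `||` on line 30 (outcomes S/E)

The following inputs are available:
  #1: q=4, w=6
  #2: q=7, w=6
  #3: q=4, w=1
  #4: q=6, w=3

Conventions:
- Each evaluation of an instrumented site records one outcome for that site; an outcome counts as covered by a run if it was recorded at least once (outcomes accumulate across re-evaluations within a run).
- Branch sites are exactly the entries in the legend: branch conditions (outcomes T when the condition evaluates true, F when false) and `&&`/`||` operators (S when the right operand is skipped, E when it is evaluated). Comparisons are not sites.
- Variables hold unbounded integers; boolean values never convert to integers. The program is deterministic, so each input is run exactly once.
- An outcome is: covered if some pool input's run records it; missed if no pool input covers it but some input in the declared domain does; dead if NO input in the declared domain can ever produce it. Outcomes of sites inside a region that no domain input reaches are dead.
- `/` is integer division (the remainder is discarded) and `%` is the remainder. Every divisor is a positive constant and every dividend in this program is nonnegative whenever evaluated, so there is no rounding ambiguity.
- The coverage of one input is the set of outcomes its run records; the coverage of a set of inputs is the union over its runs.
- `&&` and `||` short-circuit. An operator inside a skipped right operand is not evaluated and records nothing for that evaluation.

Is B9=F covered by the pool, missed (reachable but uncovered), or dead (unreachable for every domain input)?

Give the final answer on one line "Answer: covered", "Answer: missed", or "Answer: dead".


B9=F is recorded by pool input(s) 1, 2, 3, 4 -> covered
Answer: covered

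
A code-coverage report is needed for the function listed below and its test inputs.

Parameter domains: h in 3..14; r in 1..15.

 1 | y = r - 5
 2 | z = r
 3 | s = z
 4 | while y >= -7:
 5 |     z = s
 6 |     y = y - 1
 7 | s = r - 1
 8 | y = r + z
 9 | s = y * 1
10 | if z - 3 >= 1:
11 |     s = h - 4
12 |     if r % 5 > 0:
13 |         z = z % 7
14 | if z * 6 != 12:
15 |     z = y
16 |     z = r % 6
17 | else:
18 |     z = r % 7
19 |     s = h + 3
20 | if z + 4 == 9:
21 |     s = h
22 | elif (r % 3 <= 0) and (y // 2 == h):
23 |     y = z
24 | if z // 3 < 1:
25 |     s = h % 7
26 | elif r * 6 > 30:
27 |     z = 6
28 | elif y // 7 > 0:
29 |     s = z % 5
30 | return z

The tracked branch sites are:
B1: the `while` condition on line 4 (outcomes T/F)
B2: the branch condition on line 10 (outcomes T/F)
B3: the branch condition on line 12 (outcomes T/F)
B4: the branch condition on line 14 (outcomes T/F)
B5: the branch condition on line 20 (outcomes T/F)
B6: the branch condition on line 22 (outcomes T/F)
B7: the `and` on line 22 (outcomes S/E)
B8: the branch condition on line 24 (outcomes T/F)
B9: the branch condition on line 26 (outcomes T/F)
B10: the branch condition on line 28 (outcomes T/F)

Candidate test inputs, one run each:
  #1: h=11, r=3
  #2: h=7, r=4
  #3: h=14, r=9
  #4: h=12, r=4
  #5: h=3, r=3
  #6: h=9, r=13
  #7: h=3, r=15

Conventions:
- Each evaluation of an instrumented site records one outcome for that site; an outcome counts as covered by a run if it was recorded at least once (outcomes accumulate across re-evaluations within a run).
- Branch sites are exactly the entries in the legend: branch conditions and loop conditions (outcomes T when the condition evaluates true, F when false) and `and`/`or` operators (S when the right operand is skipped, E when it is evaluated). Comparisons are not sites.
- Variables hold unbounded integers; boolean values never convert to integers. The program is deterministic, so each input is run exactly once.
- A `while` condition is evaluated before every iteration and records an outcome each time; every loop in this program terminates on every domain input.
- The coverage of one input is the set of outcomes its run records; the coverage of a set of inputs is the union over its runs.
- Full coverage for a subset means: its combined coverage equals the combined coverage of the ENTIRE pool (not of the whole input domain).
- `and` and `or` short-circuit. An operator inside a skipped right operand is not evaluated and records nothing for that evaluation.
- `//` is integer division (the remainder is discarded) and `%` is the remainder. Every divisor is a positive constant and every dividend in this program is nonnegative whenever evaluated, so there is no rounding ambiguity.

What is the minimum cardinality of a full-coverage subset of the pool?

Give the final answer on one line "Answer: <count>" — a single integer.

input #1 (h=11, r=3): events B1->T, B1->T, B1->T, B1->T, B1->T, B1->T, B1->F, B2->F, B4->T, B5->F, B7->E, B6->F, B8->F, B9->F, ...; covers B1=T, B1=F, B2=F, B4=T, B5=F, B6=F, B7=E, B8=F, B9=F, B10=F
input #2 (h=7, r=4): events B1->T, B1->T, B1->T, B1->T, B1->T, B1->T, B1->T, B1->F, B2->T, B3->T, B4->T, B5->F, B7->S, B6->F, ...; covers B1=T, B1=F, B2=T, B3=T, B4=T, B5=F, B6=F, B7=S, B8=F, B9=F, B10=T
input #3 (h=14, r=9): events B1->T, B1->T, B1->T, B1->T, B1->T, B1->T, B1->T, B1->T, B1->T, B1->T, B1->T, B1->T, B1->F, B2->T, ...; covers B1=T, B1=F, B2=T, B3=T, B4=F, B5=F, B6=F, B7=E, B8=T
input #4 (h=12, r=4): events B1->T, B1->T, B1->T, B1->T, B1->T, B1->T, B1->T, B1->F, B2->T, B3->T, B4->T, B5->F, B7->S, B6->F, ...; covers B1=T, B1=F, B2=T, B3=T, B4=T, B5=F, B6=F, B7=S, B8=F, B9=F, B10=T
input #5 (h=3, r=3): events B1->T, B1->T, B1->T, B1->T, B1->T, B1->T, B1->F, B2->F, B4->T, B5->F, B7->E, B6->T, B8->F, B9->F, ...; covers B1=T, B1=F, B2=F, B4=T, B5=F, B6=T, B7=E, B8=F, B9=F, B10=F
input #6 (h=9, r=13): events B1->T, B1->T, B1->T, B1->T, B1->T, B1->T, B1->T, B1->T, B1->T, B1->T, B1->T, B1->T, B1->T, B1->T, ...; covers B1=T, B1=F, B2=T, B3=T, B4=T, B5=F, B6=F, B7=S, B8=T
input #7 (h=3, r=15): events B1->T, B1->T, B1->T, B1->T, B1->T, B1->T, B1->T, B1->T, B1->T, B1->T, B1->T, B1->T, B1->T, B1->T, ...; covers B1=T, B1=F, B2=T, B3=F, B4=T, B5=F, B6=F, B7=E, B8=F, B9=T
pool-wide coverage (19 outcomes): B1=T, B1=F, B2=T, B2=F, B3=T, B3=F, B4=T, B4=F, B5=F, B6=T, B6=F, B7=S, B7=E, B8=T, B8=F, B9=T, B9=F, B10=T, B10=F
every size-1 subset falls short of the 19 outcomes (best: 11/19)
every size-2 subset falls short of the 19 outcomes (best: 15/19)
every size-3 subset falls short of the 19 outcomes (best: 17/19)
inputs {2, 3, 5, 7} (size 4) cover everything; no size-4 subset with a lexicographically smaller index list covers all 19

Answer: 4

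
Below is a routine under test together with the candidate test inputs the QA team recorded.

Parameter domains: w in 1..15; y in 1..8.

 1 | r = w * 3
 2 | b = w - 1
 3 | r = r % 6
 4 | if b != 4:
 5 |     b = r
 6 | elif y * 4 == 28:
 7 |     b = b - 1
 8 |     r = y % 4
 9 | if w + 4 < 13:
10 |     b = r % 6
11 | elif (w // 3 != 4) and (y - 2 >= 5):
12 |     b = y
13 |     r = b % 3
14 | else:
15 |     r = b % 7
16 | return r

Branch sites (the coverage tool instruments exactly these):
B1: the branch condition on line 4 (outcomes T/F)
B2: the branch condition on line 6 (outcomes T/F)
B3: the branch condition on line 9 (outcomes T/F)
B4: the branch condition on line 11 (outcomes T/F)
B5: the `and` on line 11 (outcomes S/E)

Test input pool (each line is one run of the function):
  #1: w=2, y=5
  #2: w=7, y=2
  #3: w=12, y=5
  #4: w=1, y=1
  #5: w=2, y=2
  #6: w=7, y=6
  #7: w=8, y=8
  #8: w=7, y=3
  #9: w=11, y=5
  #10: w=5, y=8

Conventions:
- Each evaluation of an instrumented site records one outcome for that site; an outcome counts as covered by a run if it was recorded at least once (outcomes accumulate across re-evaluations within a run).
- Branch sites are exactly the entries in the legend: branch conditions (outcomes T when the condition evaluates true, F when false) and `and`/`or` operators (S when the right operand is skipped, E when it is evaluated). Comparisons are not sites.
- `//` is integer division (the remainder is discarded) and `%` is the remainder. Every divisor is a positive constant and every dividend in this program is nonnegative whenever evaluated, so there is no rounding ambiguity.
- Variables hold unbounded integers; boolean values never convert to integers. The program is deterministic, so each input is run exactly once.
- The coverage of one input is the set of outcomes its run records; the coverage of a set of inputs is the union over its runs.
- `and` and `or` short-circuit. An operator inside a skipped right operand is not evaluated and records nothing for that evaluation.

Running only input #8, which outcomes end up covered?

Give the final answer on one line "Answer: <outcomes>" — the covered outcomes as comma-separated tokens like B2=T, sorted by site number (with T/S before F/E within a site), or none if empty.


Tracing the run of input #8 (w=7, y=3):
  B1->T, B3->T
deduplicating events, the covered set is: B1=T, B3=T
Answer: B1=T, B3=T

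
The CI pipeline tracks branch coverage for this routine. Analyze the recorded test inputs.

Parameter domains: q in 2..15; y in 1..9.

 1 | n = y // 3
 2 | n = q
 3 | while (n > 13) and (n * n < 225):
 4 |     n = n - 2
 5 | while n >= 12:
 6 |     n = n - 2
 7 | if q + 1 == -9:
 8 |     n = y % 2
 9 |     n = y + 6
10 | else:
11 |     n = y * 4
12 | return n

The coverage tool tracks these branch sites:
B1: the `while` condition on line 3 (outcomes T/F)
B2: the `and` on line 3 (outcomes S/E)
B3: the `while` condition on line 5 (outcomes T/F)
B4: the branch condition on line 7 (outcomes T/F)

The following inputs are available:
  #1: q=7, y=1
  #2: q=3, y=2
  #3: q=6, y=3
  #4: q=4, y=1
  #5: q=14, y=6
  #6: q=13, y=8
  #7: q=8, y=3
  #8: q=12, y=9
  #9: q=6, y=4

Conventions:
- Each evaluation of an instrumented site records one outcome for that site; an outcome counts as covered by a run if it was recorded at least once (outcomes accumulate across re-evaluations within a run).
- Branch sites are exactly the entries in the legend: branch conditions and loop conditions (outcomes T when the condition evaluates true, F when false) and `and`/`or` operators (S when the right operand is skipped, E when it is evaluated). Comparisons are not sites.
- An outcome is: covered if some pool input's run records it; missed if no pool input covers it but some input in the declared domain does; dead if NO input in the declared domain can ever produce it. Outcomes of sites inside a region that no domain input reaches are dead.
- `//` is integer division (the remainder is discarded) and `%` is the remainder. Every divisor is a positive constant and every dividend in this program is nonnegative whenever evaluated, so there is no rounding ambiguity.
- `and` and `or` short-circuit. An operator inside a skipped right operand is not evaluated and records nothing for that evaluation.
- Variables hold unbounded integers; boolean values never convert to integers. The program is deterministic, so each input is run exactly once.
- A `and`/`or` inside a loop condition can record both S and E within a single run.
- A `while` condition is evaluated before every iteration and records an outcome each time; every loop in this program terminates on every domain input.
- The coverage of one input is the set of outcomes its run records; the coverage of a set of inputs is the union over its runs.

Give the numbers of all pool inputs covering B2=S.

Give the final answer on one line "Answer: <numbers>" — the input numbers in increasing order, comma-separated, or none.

input #1 (q=7, y=1): produces B2=S
input #2 (q=3, y=2): produces B2=S
input #3 (q=6, y=3): produces B2=S
input #4 (q=4, y=1): produces B2=S
input #5 (q=14, y=6): produces B2=S
input #6 (q=13, y=8): produces B2=S
input #7 (q=8, y=3): produces B2=S
input #8 (q=12, y=9): produces B2=S
input #9 (q=6, y=4): produces B2=S

Answer: 1, 2, 3, 4, 5, 6, 7, 8, 9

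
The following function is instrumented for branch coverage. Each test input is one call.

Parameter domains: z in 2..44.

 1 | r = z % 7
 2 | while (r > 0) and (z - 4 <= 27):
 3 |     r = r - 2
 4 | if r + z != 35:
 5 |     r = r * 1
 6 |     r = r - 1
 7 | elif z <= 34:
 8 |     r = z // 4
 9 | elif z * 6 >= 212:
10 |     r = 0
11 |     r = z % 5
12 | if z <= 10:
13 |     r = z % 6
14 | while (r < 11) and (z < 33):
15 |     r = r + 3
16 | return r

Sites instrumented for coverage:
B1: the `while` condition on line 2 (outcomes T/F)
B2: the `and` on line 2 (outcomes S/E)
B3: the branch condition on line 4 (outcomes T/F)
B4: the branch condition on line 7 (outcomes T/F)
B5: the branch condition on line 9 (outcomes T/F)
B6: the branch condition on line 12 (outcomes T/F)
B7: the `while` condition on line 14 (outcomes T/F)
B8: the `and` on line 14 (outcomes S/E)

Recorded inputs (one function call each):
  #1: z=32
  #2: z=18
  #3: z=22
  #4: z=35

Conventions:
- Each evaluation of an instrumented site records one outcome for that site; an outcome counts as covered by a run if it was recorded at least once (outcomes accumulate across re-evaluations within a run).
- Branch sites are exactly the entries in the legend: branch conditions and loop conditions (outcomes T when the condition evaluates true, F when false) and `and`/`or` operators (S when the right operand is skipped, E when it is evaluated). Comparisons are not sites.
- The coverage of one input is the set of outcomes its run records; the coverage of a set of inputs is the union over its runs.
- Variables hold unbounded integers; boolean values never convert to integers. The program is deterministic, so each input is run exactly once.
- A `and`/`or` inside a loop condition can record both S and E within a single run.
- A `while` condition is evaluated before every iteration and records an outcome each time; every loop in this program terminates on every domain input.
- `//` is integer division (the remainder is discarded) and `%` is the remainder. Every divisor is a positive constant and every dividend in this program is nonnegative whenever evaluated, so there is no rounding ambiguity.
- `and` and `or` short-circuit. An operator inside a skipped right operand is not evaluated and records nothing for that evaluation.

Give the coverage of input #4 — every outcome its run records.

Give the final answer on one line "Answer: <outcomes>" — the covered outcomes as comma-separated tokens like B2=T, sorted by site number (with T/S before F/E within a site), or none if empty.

Simulating input #4 (z=35) step by step:
  B2->S, B1->F, B3->F, B4->F, B5->F, B6->F, B8->E, B7->F
as a set, this run covers: B1=F, B2=S, B3=F, B4=F, B5=F, B6=F, B7=F, B8=E

Answer: B1=F, B2=S, B3=F, B4=F, B5=F, B6=F, B7=F, B8=E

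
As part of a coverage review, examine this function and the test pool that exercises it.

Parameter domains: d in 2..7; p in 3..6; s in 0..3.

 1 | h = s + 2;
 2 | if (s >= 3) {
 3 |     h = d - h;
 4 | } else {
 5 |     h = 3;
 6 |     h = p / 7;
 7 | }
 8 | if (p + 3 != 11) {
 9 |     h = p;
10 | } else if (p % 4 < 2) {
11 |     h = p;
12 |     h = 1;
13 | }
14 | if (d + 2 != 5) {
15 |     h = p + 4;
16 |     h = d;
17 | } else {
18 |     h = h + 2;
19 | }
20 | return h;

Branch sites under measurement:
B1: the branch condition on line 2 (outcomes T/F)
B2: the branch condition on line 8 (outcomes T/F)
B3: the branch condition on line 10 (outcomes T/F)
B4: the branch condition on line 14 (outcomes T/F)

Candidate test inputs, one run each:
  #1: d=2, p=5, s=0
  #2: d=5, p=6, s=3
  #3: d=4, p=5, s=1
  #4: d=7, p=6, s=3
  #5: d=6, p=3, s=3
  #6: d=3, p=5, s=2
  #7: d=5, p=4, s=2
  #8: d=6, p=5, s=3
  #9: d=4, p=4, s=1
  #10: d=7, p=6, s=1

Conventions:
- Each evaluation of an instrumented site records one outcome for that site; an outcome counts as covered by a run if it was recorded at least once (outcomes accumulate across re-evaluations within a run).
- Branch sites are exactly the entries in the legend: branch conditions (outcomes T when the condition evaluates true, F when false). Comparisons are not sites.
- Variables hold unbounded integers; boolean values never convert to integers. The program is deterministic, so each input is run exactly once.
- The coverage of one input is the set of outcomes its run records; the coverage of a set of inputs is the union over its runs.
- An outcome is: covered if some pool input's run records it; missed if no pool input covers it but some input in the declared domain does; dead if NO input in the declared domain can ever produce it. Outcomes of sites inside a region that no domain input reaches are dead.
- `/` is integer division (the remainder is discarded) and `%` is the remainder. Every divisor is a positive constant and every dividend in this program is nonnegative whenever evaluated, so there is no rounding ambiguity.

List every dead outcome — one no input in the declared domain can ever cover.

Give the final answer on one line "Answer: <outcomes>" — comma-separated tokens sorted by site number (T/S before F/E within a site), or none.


sweeping the full domain (96 inputs) for each outcome:
  B2=F: never recorded by any domain input -> dead
  B3=T: never recorded by any domain input -> dead
  B3=F: never recorded by any domain input -> dead
  reachable outcomes have witnesses, e.g. B1=T (e.g. d=2, p=3, s=3), B1=F (e.g. d=2, p=3, s=0), B2=T (e.g. d=2, p=3, s=0), B4=T (e.g. d=2, p=3, s=0)
Answer: B2=F, B3=T, B3=F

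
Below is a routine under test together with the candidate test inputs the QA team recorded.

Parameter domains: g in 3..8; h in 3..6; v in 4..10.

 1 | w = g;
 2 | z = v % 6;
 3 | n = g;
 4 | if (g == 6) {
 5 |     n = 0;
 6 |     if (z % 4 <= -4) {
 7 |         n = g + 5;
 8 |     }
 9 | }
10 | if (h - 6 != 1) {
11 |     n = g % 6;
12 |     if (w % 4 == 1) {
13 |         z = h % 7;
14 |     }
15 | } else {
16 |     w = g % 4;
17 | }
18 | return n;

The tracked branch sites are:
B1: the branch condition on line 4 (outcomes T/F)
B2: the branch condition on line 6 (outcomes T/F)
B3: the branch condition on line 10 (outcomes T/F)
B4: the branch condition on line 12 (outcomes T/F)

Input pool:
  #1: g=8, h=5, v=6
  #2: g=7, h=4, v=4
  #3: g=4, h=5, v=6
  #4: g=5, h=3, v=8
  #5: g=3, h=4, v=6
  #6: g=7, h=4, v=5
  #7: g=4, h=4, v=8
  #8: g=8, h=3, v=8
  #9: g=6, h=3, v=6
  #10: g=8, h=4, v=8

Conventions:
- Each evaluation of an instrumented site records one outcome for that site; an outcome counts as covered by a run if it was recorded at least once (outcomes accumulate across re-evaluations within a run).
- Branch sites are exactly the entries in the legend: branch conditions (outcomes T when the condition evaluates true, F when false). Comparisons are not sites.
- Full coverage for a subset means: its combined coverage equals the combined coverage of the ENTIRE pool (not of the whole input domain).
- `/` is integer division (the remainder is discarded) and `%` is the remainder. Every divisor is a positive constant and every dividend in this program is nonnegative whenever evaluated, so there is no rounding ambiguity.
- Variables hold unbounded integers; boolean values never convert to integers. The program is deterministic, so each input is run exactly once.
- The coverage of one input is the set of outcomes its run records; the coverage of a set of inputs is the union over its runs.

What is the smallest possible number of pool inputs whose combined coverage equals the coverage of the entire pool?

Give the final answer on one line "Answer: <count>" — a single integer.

input #1, g=8, h=5, v=6: outcomes B1=F, B3=T, B4=F
input #2, g=7, h=4, v=4: outcomes B1=F, B3=T, B4=F
input #3, g=4, h=5, v=6: outcomes B1=F, B3=T, B4=F
input #4, g=5, h=3, v=8: outcomes B1=F, B3=T, B4=T
input #5, g=3, h=4, v=6: outcomes B1=F, B3=T, B4=F
input #6, g=7, h=4, v=5: outcomes B1=F, B3=T, B4=F
input #7, g=4, h=4, v=8: outcomes B1=F, B3=T, B4=F
input #8, g=8, h=3, v=8: outcomes B1=F, B3=T, B4=F
input #9, g=6, h=3, v=6: outcomes B1=T, B2=F, B3=T, B4=F
input #10, g=8, h=4, v=8: outcomes B1=F, B3=T, B4=F
pool-wide coverage (6 outcomes): B1=T, B1=F, B2=F, B3=T, B4=T, B4=F
no size-1 subset reaches all 6 outcomes (best union: 4/6)
at size 2, {4, 9} reaches all 6 outcomes; every lexicographically earlier size-2 subset fails

Answer: 2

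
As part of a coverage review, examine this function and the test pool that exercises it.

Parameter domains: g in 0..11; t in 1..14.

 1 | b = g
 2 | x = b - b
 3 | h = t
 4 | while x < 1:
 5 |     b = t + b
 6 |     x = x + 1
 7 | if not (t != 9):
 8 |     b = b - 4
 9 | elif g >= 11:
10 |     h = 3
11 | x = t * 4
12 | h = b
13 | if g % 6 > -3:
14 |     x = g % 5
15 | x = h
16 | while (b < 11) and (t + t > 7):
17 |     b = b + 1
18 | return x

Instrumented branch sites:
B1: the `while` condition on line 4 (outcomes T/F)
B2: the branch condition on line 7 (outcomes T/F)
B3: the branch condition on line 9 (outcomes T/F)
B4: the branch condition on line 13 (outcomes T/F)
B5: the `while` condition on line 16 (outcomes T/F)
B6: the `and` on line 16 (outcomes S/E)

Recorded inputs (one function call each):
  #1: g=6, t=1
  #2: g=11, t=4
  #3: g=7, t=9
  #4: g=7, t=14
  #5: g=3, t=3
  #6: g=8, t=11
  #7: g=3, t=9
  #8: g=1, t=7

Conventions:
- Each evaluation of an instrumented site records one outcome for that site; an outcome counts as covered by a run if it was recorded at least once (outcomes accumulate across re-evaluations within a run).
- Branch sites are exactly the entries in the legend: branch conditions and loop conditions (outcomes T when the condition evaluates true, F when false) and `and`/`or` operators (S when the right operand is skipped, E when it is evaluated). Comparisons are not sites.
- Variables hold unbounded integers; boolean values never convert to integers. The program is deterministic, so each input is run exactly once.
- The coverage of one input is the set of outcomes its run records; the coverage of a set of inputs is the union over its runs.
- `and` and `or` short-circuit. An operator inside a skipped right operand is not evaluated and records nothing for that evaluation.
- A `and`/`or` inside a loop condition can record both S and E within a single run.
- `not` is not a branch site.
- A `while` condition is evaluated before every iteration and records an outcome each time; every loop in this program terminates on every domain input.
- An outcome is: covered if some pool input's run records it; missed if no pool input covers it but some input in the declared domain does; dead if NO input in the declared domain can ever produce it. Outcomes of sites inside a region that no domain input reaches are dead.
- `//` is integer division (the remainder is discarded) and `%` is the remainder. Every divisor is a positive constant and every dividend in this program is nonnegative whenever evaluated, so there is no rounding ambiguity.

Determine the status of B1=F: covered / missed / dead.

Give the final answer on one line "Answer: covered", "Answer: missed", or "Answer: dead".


B1=F is recorded by pool input(s) 1, 2, 3, 4, 5, 6, 7, 8 -> covered
Answer: covered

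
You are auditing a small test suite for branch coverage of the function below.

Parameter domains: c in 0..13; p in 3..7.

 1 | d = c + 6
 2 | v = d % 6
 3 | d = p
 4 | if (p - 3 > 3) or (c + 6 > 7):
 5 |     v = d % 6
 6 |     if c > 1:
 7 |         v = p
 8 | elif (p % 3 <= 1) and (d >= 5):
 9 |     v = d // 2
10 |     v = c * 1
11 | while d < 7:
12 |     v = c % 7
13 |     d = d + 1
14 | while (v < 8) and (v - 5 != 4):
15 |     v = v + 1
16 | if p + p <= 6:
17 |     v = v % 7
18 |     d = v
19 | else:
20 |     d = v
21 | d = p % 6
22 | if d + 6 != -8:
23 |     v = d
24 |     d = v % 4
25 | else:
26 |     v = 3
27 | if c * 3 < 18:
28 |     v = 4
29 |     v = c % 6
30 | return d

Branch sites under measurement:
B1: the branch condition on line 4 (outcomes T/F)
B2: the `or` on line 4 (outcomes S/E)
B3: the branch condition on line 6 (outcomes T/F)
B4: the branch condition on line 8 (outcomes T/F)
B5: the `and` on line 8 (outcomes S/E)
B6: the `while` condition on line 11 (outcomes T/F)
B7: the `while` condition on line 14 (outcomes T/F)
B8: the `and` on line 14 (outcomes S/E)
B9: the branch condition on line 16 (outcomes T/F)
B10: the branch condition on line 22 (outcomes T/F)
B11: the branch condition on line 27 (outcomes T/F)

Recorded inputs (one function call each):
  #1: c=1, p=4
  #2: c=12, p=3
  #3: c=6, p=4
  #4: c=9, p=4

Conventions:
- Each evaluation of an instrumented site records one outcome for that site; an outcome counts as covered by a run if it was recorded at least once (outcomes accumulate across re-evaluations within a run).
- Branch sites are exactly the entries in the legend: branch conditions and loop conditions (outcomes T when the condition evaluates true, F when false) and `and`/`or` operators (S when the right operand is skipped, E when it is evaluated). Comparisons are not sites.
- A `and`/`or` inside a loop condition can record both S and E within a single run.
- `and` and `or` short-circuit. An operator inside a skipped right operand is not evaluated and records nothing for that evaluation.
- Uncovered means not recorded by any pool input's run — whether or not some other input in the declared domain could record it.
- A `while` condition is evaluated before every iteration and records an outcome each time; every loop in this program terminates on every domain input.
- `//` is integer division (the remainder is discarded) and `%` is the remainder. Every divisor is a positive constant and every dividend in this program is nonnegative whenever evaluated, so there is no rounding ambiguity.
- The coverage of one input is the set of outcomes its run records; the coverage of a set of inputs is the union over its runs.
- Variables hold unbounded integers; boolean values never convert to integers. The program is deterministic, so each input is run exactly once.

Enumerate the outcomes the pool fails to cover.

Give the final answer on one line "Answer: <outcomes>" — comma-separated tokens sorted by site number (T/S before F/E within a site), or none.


run #1 (c=1, p=4) runs B2->E, B1->F, B5->E, B4->F, B6->T, B6->T, B6->T, B6->F, B8->E, B7->T, B8->E, B7->T, B8->E, B7->T, ...; records B1=F, B2=E, B4=F, B5=E, B6=T, B6=F, B7=T, B7=F, B8=S, B8=E, B9=F, B10=T, B11=T
run #2 (c=12, p=3) runs B2->E, B1->T, B3->T, B6->T, B6->T, B6->T, B6->T, B6->F, B8->E, B7->T, B8->E, B7->T, B8->E, B7->T, ...; records B1=T, B2=E, B3=T, B6=T, B6=F, B7=T, B7=F, B8=S, B8=E, B9=T, B10=T, B11=F
run #3 (c=6, p=4) runs B2->E, B1->T, B3->T, B6->T, B6->T, B6->T, B6->F, B8->E, B7->T, B8->E, B7->T, B8->S, B7->F, B9->F, ...; records B1=T, B2=E, B3=T, B6=T, B6=F, B7=T, B7=F, B8=S, B8=E, B9=F, B10=T, B11=F
run #4 (c=9, p=4) runs B2->E, B1->T, B3->T, B6->T, B6->T, B6->T, B6->F, B8->E, B7->T, B8->E, B7->T, B8->E, B7->T, B8->E, ...; records B1=T, B2=E, B3=T, B6=T, B6=F, B7=T, B7=F, B8=S, B8=E, B9=F, B10=T, B11=F
union over the pool: B1=T, B1=F, B2=E, B3=T, B4=F, B5=E, B6=T, B6=F, B7=T, B7=F, B8=S, B8=E, B9=T, B9=F, B10=T, B11=T, B11=F
uncovered (5 of 22): B2=S, B3=F, B4=T, B5=S, B10=F
Answer: B2=S, B3=F, B4=T, B5=S, B10=F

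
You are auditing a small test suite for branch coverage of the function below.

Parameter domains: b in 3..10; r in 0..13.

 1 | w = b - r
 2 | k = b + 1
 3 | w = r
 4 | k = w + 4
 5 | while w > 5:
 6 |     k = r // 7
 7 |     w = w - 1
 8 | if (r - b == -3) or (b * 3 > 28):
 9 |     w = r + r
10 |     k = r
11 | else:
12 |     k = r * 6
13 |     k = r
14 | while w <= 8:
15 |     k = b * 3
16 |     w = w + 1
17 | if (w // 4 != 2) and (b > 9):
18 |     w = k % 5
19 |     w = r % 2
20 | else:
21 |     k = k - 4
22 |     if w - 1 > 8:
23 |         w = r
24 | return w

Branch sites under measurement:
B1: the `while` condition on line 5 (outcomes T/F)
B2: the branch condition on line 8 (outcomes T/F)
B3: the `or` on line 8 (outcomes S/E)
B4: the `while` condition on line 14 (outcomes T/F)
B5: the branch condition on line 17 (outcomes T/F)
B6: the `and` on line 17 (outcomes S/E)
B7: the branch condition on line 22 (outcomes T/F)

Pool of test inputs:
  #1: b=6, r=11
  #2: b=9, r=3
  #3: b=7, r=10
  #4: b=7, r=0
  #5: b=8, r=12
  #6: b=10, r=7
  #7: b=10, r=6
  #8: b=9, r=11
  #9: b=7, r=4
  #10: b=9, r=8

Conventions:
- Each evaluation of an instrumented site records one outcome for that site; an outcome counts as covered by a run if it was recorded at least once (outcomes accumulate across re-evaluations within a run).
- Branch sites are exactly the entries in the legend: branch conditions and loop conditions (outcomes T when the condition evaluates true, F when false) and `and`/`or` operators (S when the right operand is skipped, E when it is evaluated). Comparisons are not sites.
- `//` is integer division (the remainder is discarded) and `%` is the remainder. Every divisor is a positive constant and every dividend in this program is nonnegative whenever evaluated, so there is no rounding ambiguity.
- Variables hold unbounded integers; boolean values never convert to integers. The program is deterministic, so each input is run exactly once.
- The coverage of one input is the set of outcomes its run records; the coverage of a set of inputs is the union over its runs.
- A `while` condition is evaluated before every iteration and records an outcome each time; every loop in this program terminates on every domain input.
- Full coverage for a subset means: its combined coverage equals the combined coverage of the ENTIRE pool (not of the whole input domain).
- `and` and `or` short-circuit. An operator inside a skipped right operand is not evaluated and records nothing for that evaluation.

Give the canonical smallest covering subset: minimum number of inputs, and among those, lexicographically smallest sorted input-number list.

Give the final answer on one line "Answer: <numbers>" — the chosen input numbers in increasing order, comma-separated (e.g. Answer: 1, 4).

#1 (b=6, r=11) -> B1->T, B1->T, B1->T, B1->T, B1->T, B1->T, B1->F, B3->E, B2->F, B4->T, B4->T, B4->T, B4->T, B4->F, ...; covered: B1=T, B1=F, B2=F, B3=E, B4=T, B4=F, B5=F, B6=S, B7=F
#2 (b=9, r=3) -> B1->F, B3->E, B2->F, B4->T, B4->T, B4->T, B4->T, B4->T, B4->T, B4->F, B6->S, B5->F, B7->F; covered: B1=F, B2=F, B3=E, B4=T, B4=F, B5=F, B6=S, B7=F
#3 (b=7, r=10) -> B1->T, B1->T, B1->T, B1->T, B1->T, B1->F, B3->E, B2->F, B4->T, B4->T, B4->T, B4->T, B4->F, B6->S, ...; covered: B1=T, B1=F, B2=F, B3=E, B4=T, B4=F, B5=F, B6=S, B7=F
#4 (b=7, r=0) -> B1->F, B3->E, B2->F, B4->T, B4->T, B4->T, B4->T, B4->T, B4->T, B4->T, B4->T, B4->T, B4->F, B6->S, ...; covered: B1=F, B2=F, B3=E, B4=T, B4=F, B5=F, B6=S, B7=F
#5 (b=8, r=12) -> B1->T, B1->T, B1->T, B1->T, B1->T, B1->T, B1->T, B1->F, B3->E, B2->F, B4->T, B4->T, B4->T, B4->T, ...; covered: B1=T, B1=F, B2=F, B3=E, B4=T, B4=F, B5=F, B6=S, B7=F
#6 (b=10, r=7) -> B1->T, B1->T, B1->F, B3->S, B2->T, B4->F, B6->E, B5->T; covered: B1=T, B1=F, B2=T, B3=S, B4=F, B5=T, B6=E
#7 (b=10, r=6) -> B1->T, B1->F, B3->E, B2->T, B4->F, B6->E, B5->T; covered: B1=T, B1=F, B2=T, B3=E, B4=F, B5=T, B6=E
#8 (b=9, r=11) -> B1->T, B1->T, B1->T, B1->T, B1->T, B1->T, B1->F, B3->E, B2->F, B4->T, B4->T, B4->T, B4->T, B4->F, ...; covered: B1=T, B1=F, B2=F, B3=E, B4=T, B4=F, B5=F, B6=S, B7=F
#9 (b=7, r=4) -> B1->F, B3->S, B2->T, B4->T, B4->F, B6->S, B5->F, B7->F; covered: B1=F, B2=T, B3=S, B4=T, B4=F, B5=F, B6=S, B7=F
#10 (b=9, r=8) -> B1->T, B1->T, B1->T, B1->F, B3->E, B2->F, B4->T, B4->T, B4->T, B4->T, B4->F, B6->S, B5->F, B7->F; covered: B1=T, B1=F, B2=F, B3=E, B4=T, B4=F, B5=F, B6=S, B7=F
union over all inputs: B1=T, B1=F, B2=T, B2=F, B3=S, B3=E, B4=T, B4=F, B5=T, B5=F, B6=S, B6=E, B7=F (13 outcomes)
every size-1 subset falls short of the 13 outcomes (best: 9/13)
at size 2, {1, 6} reaches all 13 outcomes; every lexicographically earlier size-2 subset fails

Answer: 1, 6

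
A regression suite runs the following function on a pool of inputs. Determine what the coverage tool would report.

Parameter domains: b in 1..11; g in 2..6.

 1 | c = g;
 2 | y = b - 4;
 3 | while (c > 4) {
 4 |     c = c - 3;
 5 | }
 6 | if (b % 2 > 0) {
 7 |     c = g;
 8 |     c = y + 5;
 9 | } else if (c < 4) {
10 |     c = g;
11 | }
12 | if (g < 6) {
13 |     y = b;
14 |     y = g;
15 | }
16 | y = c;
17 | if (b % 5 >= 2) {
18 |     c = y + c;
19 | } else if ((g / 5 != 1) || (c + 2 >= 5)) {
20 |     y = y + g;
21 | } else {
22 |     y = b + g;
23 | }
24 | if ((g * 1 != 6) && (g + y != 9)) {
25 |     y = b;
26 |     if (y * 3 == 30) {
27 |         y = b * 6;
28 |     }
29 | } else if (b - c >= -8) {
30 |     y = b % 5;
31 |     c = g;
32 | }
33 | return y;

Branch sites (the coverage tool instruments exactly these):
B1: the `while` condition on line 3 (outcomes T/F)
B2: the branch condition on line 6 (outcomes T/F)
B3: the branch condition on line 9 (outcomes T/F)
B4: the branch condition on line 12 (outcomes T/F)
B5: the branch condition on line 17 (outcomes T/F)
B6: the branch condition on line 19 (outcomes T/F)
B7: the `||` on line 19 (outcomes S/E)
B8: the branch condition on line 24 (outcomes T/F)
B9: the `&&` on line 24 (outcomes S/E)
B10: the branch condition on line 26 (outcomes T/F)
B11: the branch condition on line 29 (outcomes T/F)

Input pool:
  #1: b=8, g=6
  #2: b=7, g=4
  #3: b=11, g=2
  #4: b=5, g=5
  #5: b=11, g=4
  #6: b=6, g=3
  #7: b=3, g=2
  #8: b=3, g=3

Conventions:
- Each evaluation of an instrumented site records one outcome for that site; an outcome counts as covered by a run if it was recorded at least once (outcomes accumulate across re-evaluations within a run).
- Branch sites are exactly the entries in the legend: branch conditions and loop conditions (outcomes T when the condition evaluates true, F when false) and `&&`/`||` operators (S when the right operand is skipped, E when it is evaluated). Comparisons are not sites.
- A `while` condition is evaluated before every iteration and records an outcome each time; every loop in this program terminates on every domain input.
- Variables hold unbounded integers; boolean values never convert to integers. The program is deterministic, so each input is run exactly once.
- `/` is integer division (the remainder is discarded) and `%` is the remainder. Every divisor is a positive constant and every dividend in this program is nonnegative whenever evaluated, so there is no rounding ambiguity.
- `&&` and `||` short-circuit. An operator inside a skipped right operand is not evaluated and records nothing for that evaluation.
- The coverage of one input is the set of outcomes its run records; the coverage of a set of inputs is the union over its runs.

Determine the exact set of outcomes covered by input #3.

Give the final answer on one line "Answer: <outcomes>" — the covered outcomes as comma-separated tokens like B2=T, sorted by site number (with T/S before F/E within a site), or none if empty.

Simulating input #3 (b=11, g=2) step by step:
  B1->F, B2->T, B4->T, B5->F, B7->S, B6->T, B9->E, B8->T, B10->F
collecting distinct outcomes: B1=F, B2=T, B4=T, B5=F, B6=T, B7=S, B8=T, B9=E, B10=F

Answer: B1=F, B2=T, B4=T, B5=F, B6=T, B7=S, B8=T, B9=E, B10=F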